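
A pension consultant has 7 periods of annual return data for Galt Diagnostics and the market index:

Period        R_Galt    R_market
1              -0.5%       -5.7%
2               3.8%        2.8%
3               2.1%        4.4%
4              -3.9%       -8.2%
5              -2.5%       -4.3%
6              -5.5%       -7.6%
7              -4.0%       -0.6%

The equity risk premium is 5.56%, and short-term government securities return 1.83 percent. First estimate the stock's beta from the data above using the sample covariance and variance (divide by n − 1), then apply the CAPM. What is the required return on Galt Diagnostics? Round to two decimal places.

Mean R_i = (-0.5 + 3.8 + 2.1 − 3.9 − 2.5 − 5.5 − 4.0) / 7 = -1.5000%
Mean R_m = (-5.7 + 2.8 + 4.4 − 8.2 − 4.3 − 7.6 − 0.6) / 7 = -2.7429%
Σ(R_i − R̄_i)(R_m − R̄_m) = 80.8600  ⇒  Cov = 80.8600 / 6 = 13.4767
Σ(R_m − R̄_m)² = 150.8771  ⇒  Var(R_m) = 150.8771 / 6 = 25.1462
β = Cov / Var(R_m) = 13.4767 / 25.1462 = 0.5359
E(R) = R_f + β × MRP = 1.83% + 0.5359 × 5.56% = 4.81%

4.81%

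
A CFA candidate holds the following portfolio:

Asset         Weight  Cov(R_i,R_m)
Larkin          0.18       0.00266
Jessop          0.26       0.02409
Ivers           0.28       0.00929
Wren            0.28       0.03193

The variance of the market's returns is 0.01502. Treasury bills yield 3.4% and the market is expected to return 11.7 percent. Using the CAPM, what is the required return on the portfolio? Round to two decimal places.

13.50%

β_Larkin = 0.00266 / 0.01502 = 0.1771
β_Jessop = 0.02409 / 0.01502 = 1.6039
β_Ivers = 0.00929 / 0.01502 = 0.6185
β_Wren = 0.03193 / 0.01502 = 2.1258
β_P = Σ w_i β_i = 0.18×0.1771 + 0.26×1.6039 + 0.28×0.6185 + 0.28×2.1258 = 1.2173
MRP = 11.7% − 3.4% = 8.30%
E(R_P) = R_f + β_P × MRP = 3.4% + 1.2173 × 8.3% = 13.50%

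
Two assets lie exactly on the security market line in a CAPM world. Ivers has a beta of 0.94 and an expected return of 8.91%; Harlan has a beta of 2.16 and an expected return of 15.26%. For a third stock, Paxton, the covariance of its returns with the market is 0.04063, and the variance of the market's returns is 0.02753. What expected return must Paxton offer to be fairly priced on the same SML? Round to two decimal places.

MRP = (15.26% − 8.91%) / (2.16 − 0.94) = 5.2049%
R_f = 8.91% − 0.94 × 5.2049% = 4.0174%
β_Paxton = Cov / Var(R_m) = 0.04063 / 0.02753 = 1.4758
E(R_Paxton) = R_f + β × MRP = 4.0174% + 1.4758 × 5.2049% = 11.70%

11.70%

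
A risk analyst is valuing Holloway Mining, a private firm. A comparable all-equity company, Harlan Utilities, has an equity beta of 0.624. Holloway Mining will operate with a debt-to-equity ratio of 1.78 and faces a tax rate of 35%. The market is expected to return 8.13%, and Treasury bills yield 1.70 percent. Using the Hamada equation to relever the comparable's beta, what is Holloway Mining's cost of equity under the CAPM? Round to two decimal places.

β_L = β_U × [1 + (1 − t)(D/E)] = 0.624 × [1 + (1 − 0.35) × 1.78]
    = 0.624 × [1 + 0.65 × 1.78] = 0.624 × 2.1570 = 1.3460
MRP = 8.13% − 1.70% = 6.43%
E(R) = R_f + β_L × MRP = 1.70% + 1.3460 × 6.43% = 10.35%

10.35%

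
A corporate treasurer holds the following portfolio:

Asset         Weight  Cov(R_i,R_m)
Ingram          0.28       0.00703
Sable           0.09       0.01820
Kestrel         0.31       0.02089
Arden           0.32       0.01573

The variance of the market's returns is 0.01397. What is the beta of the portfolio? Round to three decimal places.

1.082

β_Ingram = 0.00703 / 0.01397 = 0.5032
β_Sable = 0.01820 / 0.01397 = 1.3028
β_Kestrel = 0.02089 / 0.01397 = 1.4953
β_Arden = 0.01573 / 0.01397 = 1.1260
β_P = Σ w_i β_i = 0.28×0.5032 + 0.09×1.3028 + 0.31×1.4953 + 0.32×1.1260 = 1.0820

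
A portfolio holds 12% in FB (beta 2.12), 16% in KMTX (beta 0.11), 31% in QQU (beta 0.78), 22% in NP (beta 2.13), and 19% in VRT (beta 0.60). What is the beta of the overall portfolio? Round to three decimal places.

1.096

β_P = Σ w_i β_i = 0.12×2.12 + 0.16×0.11 + 0.31×0.78 + 0.22×2.13 + 0.19×0.60 = 1.0964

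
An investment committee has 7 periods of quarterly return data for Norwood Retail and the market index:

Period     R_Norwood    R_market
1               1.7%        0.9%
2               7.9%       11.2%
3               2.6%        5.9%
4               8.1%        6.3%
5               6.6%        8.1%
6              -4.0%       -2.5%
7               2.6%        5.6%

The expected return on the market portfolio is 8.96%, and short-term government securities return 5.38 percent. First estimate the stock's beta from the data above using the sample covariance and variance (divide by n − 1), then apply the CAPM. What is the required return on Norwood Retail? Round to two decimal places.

Mean R_i = (1.7 + 7.9 + 2.6 + 8.1 + 6.6 − 4.0 + 2.6) / 7 = 3.6429%
Mean R_m = (0.9 + 11.2 + 5.9 + 6.3 + 8.1 − 2.5 + 5.6) / 7 = 5.0714%
Σ(R_i − R̄_i)(R_m − R̄_m) = 105.0786  ⇒  Cov = 105.0786 / 6 = 17.5131
Σ(R_m − R̄_m)² = 123.9343  ⇒  Var(R_m) = 123.9343 / 6 = 20.6557
β = Cov / Var(R_m) = 17.5131 / 20.6557 = 0.8479
MRP = 8.96% − 5.38% = 3.58%
E(R) = R_f + β × MRP = 5.38% + 0.8479 × 3.58% = 8.42%

8.42%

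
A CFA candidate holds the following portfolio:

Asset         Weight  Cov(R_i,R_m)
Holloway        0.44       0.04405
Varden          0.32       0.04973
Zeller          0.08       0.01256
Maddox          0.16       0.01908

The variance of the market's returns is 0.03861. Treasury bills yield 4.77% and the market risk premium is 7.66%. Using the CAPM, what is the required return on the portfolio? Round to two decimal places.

12.58%

β_Holloway = 0.04405 / 0.03861 = 1.1409
β_Varden = 0.04973 / 0.03861 = 1.2880
β_Zeller = 0.01256 / 0.03861 = 0.3253
β_Maddox = 0.01908 / 0.03861 = 0.4942
β_P = Σ w_i β_i = 0.44×1.1409 + 0.32×1.2880 + 0.08×0.3253 + 0.16×0.4942 = 1.0193
E(R_P) = R_f + β_P × MRP = 4.77% + 1.0193 × 7.66% = 12.58%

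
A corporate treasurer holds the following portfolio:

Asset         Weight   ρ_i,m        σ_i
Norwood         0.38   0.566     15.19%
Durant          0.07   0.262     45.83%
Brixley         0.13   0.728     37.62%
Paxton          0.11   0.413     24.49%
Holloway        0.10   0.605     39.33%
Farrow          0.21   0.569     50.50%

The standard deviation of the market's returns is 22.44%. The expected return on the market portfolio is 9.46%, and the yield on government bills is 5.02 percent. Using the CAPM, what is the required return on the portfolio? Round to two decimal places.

8.42%

β_Norwood = 0.566 × 15.19% / 22.44% = 0.3831
β_Durant = 0.262 × 45.83% / 22.44% = 0.5351
β_Brixley = 0.728 × 37.62% / 22.44% = 1.2205
β_Paxton = 0.413 × 24.49% / 22.44% = 0.4507
β_Holloway = 0.605 × 39.33% / 22.44% = 1.0604
β_Farrow = 0.569 × 50.50% / 22.44% = 1.2805
β_P = Σ w_i β_i = 0.38×0.3831 + 0.07×0.5351 + 0.13×1.2205 + 0.11×0.4507 + 0.10×1.0604 + 0.21×1.2805 = 0.7662
MRP = 9.46% − 5.02% = 4.44%
E(R_P) = R_f + β_P × MRP = 5.02% + 0.7662 × 4.44% = 8.42%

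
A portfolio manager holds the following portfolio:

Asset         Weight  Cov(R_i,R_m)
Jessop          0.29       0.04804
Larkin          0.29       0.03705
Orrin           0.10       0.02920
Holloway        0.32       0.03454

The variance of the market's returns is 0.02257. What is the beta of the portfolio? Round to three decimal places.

β_Jessop = 0.04804 / 0.02257 = 2.1285
β_Larkin = 0.03705 / 0.02257 = 1.6416
β_Orrin = 0.02920 / 0.02257 = 1.2938
β_Holloway = 0.03454 / 0.02257 = 1.5304
β_P = Σ w_i β_i = 0.29×2.1285 + 0.29×1.6416 + 0.10×1.2938 + 0.32×1.5304 = 1.7124

1.712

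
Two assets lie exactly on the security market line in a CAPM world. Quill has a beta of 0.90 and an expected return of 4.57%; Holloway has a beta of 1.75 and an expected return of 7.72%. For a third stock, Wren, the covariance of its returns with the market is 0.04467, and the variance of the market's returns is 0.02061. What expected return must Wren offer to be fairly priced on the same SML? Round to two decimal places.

MRP = (7.72% − 4.57%) / (1.75 − 0.90) = 3.7059%
R_f = 4.57% − 0.90 × 3.7059% = 1.2347%
β_Wren = Cov / Var(R_m) = 0.04467 / 0.02061 = 2.1674
E(R_Wren) = R_f + β × MRP = 1.2347% + 2.1674 × 3.7059% = 9.27%

9.27%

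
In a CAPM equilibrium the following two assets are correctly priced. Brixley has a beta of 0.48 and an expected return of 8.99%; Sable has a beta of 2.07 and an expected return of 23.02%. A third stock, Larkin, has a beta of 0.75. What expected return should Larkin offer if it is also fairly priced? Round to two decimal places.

MRP (SML slope) = (23.02% − 8.99%) / (2.07 − 0.48) = 14.03% / 1.59 = 8.8239%
R_f (intercept) = 8.99% − 0.48 × 8.8239% = 4.7545%
E(R_Larkin) = R_f + β × MRP = 4.7545% + 0.75 × 8.8239% = 11.37%

11.37%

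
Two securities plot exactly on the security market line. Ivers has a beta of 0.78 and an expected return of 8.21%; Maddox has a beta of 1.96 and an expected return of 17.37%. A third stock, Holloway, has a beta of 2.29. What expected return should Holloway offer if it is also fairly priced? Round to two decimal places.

MRP (SML slope) = (17.37% − 8.21%) / (1.96 − 0.78) = 9.16% / 1.18 = 7.7627%
R_f (intercept) = 8.21% − 0.78 × 7.7627% = 2.1551%
E(R_Holloway) = R_f + β × MRP = 2.1551% + 2.29 × 7.7627% = 19.93%

19.93%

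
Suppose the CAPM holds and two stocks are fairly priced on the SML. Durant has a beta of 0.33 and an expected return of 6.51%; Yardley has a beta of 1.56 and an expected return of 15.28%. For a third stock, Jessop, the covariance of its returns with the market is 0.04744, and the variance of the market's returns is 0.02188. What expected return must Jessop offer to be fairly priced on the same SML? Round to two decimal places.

MRP = (15.28% − 6.51%) / (1.56 − 0.33) = 7.1301%
R_f = 6.51% − 0.33 × 7.1301% = 4.1571%
β_Jessop = Cov / Var(R_m) = 0.04744 / 0.02188 = 2.1682
E(R_Jessop) = R_f + β × MRP = 4.1571% + 2.1682 × 7.1301% = 19.62%

19.62%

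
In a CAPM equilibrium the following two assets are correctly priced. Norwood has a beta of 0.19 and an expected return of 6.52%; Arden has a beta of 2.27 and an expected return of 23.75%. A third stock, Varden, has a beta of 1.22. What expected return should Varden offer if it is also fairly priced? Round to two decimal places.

MRP (SML slope) = (23.75% − 6.52%) / (2.27 − 0.19) = 17.23% / 2.08 = 8.2837%
R_f (intercept) = 6.52% − 0.19 × 8.2837% = 4.9461%
E(R_Varden) = R_f + β × MRP = 4.9461% + 1.22 × 8.2837% = 15.05%

15.05%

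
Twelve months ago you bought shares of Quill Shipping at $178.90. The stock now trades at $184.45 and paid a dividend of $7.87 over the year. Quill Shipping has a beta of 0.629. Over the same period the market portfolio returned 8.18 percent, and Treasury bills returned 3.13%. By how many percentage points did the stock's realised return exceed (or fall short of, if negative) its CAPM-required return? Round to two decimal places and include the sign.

+1.19%

Realised HPR = (P1 + D1 − P0) / P0 = (184.45 + 7.87 − 178.90) / 178.90 = 13.42 / 178.90 = 7.5014%
MRP = 8.18% − 3.13% = 5.05%
CAPM required = R_f + β·MRP = 3.13% + 0.629 × 5.05% = 6.30645%
α = realised − required = 7.5014% − 6.30645% = +1.19%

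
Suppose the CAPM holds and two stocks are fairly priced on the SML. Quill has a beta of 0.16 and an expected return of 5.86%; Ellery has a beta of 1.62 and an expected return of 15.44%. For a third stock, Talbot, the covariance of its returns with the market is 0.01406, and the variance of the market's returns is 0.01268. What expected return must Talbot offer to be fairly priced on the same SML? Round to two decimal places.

MRP = (15.44% − 5.86%) / (1.62 − 0.16) = 6.5616%
R_f = 5.86% − 0.16 × 6.5616% = 4.8101%
β_Talbot = Cov / Var(R_m) = 0.01406 / 0.01268 = 1.1088
E(R_Talbot) = R_f + β × MRP = 4.8101% + 1.1088 × 6.5616% = 12.09%

12.09%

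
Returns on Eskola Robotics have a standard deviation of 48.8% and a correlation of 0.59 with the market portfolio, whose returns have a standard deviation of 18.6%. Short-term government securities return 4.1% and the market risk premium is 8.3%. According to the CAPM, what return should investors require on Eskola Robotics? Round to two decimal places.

β = ρ × σ_i / σ_m = 0.59 × 48.8% / 18.6% = 1.5480
E(R) = 4.1% + 1.5480 × 8.3% = 16.95%

16.95%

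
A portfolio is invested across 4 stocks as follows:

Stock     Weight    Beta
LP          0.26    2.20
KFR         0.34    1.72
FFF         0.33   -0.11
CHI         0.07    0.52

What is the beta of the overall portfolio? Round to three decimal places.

β_P = Σ w_i β_i = 0.26×2.20 + 0.34×1.72 + 0.33×-0.11 + 0.07×0.52 = 1.1569

1.157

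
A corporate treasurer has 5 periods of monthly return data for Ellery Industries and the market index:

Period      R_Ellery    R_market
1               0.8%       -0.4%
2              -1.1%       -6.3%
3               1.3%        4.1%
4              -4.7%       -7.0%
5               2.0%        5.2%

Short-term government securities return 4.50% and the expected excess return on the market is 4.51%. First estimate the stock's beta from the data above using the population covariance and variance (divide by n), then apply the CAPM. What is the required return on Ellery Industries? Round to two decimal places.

Mean R_i = (0.8 − 1.1 + 1.3 − 4.7 + 2.0) / 5 = -0.3400%
Mean R_m = (-0.4 − 6.3 + 4.1 − 7.0 + 5.2) / 5 = -0.8800%
Σ(R_i − R̄_i)(R_m − R̄_m) = 53.7440  ⇒  Cov = 53.7440 / 5 = 10.7488
Σ(R_m − R̄_m)² = 128.8280  ⇒  Var(R_m) = 128.8280 / 5 = 25.7656
β = Cov / Var(R_m) = 10.7488 / 25.7656 = 0.4172
E(R) = R_f + β × MRP = 4.50% + 0.4172 × 4.51% = 6.38%

6.38%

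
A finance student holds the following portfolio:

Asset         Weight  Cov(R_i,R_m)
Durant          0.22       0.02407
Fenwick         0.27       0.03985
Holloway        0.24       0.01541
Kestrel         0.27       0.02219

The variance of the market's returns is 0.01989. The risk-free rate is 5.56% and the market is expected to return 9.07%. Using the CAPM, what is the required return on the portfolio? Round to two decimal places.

10.10%

β_Durant = 0.02407 / 0.01989 = 1.2102
β_Fenwick = 0.03985 / 0.01989 = 2.0035
β_Holloway = 0.01541 / 0.01989 = 0.7748
β_Kestrel = 0.02219 / 0.01989 = 1.1156
β_P = Σ w_i β_i = 0.22×1.2102 + 0.27×2.0035 + 0.24×0.7748 + 0.27×1.1156 = 1.2944
MRP = 9.07% − 5.56% = 3.51%
E(R_P) = R_f + β_P × MRP = 5.56% + 1.2944 × 3.51% = 10.10%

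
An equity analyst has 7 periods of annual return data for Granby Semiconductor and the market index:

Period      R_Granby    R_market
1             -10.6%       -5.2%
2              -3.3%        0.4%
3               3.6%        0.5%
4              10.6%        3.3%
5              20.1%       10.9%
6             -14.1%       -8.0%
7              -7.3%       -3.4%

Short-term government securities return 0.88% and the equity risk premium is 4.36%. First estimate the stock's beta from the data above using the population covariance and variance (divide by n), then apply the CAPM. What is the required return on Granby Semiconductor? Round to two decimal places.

9.27%

Mean R_i = (-10.6 − 3.3 + 3.6 + 10.6 + 20.1 − 14.1 − 7.3) / 7 = -0.1429%
Mean R_m = (-5.2 + 0.4 + 0.5 + 3.3 + 10.9 − 8.0 − 3.4) / 7 = -0.2143%
Σ(R_i − R̄_i)(R_m − R̄_m) = 447.0757  ⇒  Cov = 447.0757 / 7 = 63.8680
Σ(R_m − R̄_m)² = 232.3886  ⇒  Var(R_m) = 232.3886 / 7 = 33.1984
β = Cov / Var(R_m) = 63.8680 / 33.1984 = 1.9238
E(R) = R_f + β × MRP = 0.88% + 1.9238 × 4.36% = 9.27%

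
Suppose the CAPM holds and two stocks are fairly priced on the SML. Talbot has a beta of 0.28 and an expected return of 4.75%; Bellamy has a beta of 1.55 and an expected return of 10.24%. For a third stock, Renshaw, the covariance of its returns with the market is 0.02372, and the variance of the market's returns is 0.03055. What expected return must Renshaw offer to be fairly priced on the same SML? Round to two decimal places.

6.90%

MRP = (10.24% − 4.75%) / (1.55 − 0.28) = 4.3228%
R_f = 4.75% − 0.28 × 4.3228% = 3.5396%
β_Renshaw = Cov / Var(R_m) = 0.02372 / 0.03055 = 0.7764
E(R_Renshaw) = R_f + β × MRP = 3.5396% + 0.7764 × 4.3228% = 6.90%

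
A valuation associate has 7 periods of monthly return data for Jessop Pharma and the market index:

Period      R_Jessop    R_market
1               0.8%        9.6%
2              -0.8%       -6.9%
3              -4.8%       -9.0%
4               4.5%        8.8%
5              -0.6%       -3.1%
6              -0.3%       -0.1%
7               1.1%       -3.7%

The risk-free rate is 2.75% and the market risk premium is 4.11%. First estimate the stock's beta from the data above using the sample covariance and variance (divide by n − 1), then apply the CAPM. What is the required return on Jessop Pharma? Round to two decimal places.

3.96%

Mean R_i = (0.8 − 0.8 − 4.8 + 4.5 − 0.6 − 0.3 + 1.1) / 7 = -0.0143%
Mean R_m = (9.6 − 6.9 − 9.0 + 8.8 − 3.1 − 0.1 − 3.7) / 7 = -0.6286%
Σ(R_i − R̄_i)(R_m − R̄_m) = 93.7571  ⇒  Cov = 93.7571 / 6 = 15.6262
Σ(R_m − R̄_m)² = 318.7543  ⇒  Var(R_m) = 318.7543 / 6 = 53.1257
β = Cov / Var(R_m) = 15.6262 / 53.1257 = 0.2941
E(R) = R_f + β × MRP = 2.75% + 0.2941 × 4.11% = 3.96%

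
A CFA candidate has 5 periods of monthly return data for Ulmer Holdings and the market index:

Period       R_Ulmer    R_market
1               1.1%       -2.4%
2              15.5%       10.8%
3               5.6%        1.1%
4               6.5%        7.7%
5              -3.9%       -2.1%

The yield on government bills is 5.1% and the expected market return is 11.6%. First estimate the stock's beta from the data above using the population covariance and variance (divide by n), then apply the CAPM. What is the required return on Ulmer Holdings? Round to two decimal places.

Mean R_i = (1.1 + 15.5 + 5.6 + 6.5 − 3.9) / 5 = 4.9600%
Mean R_m = (-2.4 + 10.8 + 1.1 + 7.7 − 2.1) / 5 = 3.0200%
Σ(R_i − R̄_i)(R_m − R̄_m) = 154.2640  ⇒  Cov = 154.2640 / 5 = 30.8528
Σ(R_m − R̄_m)² = 141.7080  ⇒  Var(R_m) = 141.7080 / 5 = 28.3416
β = Cov / Var(R_m) = 30.8528 / 28.3416 = 1.0886
MRP = 11.6% − 5.1% = 6.50%
E(R) = R_f + β × MRP = 5.1% + 1.0886 × 6.5% = 12.18%

12.18%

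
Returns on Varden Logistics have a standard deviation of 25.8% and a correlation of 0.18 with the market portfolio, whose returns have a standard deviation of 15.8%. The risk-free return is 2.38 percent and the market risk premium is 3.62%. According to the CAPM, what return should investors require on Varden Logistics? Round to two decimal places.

3.44%

β = ρ × σ_i / σ_m = 0.18 × 25.8% / 15.8% = 0.2939
E(R) = 2.38% + 0.2939 × 3.62% = 3.44%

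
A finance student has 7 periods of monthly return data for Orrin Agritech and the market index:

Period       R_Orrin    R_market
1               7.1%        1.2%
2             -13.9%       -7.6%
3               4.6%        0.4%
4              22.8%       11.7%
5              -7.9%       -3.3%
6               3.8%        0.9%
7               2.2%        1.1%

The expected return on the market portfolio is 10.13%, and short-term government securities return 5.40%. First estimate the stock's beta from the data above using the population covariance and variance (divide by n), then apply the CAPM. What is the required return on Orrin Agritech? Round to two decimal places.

Mean R_i = (7.1 − 13.9 + 4.6 + 22.8 − 7.9 + 3.8 + 2.2) / 7 = 2.6714%
Mean R_m = (1.2 − 7.6 + 0.4 + 11.7 − 3.3 + 0.9 + 1.1) / 7 = 0.6286%
Σ(R_i − R̄_i)(R_m − R̄_m) = 402.9157  ⇒  Cov = 402.9157 / 7 = 57.5594
Σ(R_m − R̄_m)² = 206.3943  ⇒  Var(R_m) = 206.3943 / 7 = 29.4849
β = Cov / Var(R_m) = 57.5594 / 29.4849 = 1.9522
MRP = 10.13% − 5.40% = 4.73%
E(R) = R_f + β × MRP = 5.40% + 1.9522 × 4.73% = 14.63%

14.63%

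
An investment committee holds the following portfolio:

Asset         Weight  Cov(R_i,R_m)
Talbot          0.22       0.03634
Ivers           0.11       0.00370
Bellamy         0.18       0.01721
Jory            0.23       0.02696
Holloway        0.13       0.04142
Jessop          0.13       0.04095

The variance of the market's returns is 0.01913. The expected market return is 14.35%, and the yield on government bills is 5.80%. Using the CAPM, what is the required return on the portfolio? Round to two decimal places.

β_Talbot = 0.03634 / 0.01913 = 1.8996
β_Ivers = 0.00370 / 0.01913 = 0.1934
β_Bellamy = 0.01721 / 0.01913 = 0.8996
β_Jory = 0.02696 / 0.01913 = 1.4093
β_Holloway = 0.04142 / 0.01913 = 2.1652
β_Jessop = 0.04095 / 0.01913 = 2.1406
β_P = Σ w_i β_i = 0.22×1.8996 + 0.11×0.1934 + 0.18×0.8996 + 0.23×1.4093 + 0.13×2.1652 + 0.13×2.1406 = 1.4850
MRP = 14.35% − 5.80% = 8.55%
E(R_P) = R_f + β_P × MRP = 5.80% + 1.4850 × 8.55% = 18.50%

18.50%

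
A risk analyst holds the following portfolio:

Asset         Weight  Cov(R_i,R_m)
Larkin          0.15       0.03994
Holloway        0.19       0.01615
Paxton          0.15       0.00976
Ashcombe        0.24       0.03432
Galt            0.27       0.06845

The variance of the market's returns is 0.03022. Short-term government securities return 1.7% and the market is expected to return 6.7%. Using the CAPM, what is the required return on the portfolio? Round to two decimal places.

β_Larkin = 0.03994 / 0.03022 = 1.3216
β_Holloway = 0.01615 / 0.03022 = 0.5344
β_Paxton = 0.00976 / 0.03022 = 0.3230
β_Ashcombe = 0.03432 / 0.03022 = 1.1357
β_Galt = 0.06845 / 0.03022 = 2.2651
β_P = Σ w_i β_i = 0.15×1.3216 + 0.19×0.5344 + 0.15×0.3230 + 0.24×1.1357 + 0.27×2.2651 = 1.2324
MRP = 6.7% − 1.7% = 5.00%
E(R_P) = R_f + β_P × MRP = 1.7% + 1.2324 × 5.0% = 7.86%

7.86%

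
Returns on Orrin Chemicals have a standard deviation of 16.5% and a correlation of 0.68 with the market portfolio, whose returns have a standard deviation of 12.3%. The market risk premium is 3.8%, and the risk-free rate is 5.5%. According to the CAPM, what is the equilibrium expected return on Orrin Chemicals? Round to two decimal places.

β = ρ × σ_i / σ_m = 0.68 × 16.5% / 12.3% = 0.9122
E(R) = 5.5% + 0.9122 × 3.8% = 8.97%

8.97%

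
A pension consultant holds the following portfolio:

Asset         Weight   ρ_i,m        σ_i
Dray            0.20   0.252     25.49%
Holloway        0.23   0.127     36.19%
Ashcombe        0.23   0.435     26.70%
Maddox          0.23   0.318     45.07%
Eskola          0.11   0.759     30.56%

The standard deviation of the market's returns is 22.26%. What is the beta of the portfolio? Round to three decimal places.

0.488

β_Dray = 0.252 × 25.49% / 22.26% = 0.2886
β_Holloway = 0.127 × 36.19% / 22.26% = 0.2065
β_Ashcombe = 0.435 × 26.70% / 22.26% = 0.5218
β_Maddox = 0.318 × 45.07% / 22.26% = 0.6439
β_Eskola = 0.759 × 30.56% / 22.26% = 1.0420
β_P = Σ w_i β_i = 0.20×0.2886 + 0.23×0.2065 + 0.23×0.5218 + 0.23×0.6439 + 0.11×1.0420 = 0.4879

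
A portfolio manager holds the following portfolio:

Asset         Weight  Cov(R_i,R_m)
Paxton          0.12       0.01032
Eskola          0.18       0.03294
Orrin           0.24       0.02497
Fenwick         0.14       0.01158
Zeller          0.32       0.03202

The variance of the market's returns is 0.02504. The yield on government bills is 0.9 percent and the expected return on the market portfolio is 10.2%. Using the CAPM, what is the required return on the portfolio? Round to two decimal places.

β_Paxton = 0.01032 / 0.02504 = 0.4121
β_Eskola = 0.03294 / 0.02504 = 1.3155
β_Orrin = 0.02497 / 0.02504 = 0.9972
β_Fenwick = 0.01158 / 0.02504 = 0.4625
β_Zeller = 0.03202 / 0.02504 = 1.2788
β_P = Σ w_i β_i = 0.12×0.4121 + 0.18×1.3155 + 0.24×0.9972 + 0.14×0.4625 + 0.32×1.2788 = 0.9995
MRP = 10.2% − 0.9% = 9.30%
E(R_P) = R_f + β_P × MRP = 0.9% + 0.9995 × 9.3% = 10.20%

10.20%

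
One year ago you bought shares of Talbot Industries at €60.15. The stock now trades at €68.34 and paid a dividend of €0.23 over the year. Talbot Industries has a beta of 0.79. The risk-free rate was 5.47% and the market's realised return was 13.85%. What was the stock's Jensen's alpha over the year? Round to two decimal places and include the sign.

Realised HPR = (P1 + D1 − P0) / P0 = (68.34 + 0.23 − 60.15) / 60.15 = 8.42 / 60.15 = 13.9983%
MRP = 13.85% − 5.47% = 8.38%
CAPM required = R_f + β·MRP = 5.47% + 0.79 × 8.38% = 12.0902%
α = realised − required = 13.9983% − 12.0902% = +1.91%

+1.91%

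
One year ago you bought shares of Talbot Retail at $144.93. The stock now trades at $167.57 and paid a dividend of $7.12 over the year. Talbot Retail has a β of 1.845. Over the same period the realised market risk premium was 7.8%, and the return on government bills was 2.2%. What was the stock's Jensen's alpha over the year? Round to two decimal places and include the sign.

Realised HPR = (P1 + D1 − P0) / P0 = (167.57 + 7.12 − 144.93) / 144.93 = 29.76 / 144.93 = 20.5341%
CAPM required = R_f + β·MRP = 2.2% + 1.845 × 7.8% = 16.5910%
α = realised − required = 20.5341% − 16.5910% = +3.94%

+3.94%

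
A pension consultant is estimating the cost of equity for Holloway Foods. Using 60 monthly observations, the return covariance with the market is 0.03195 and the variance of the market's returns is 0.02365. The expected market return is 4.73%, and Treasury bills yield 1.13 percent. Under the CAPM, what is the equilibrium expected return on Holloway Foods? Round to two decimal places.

5.99%

β = Cov(R_i, R_m) / Var(R_m) = 0.03195 / 0.02365 = 1.3510
MRP = 4.73% − 1.13% = 3.60%
E(R) = R_f + β × MRP = 1.13% + 1.3510 × 3.60% = 5.99%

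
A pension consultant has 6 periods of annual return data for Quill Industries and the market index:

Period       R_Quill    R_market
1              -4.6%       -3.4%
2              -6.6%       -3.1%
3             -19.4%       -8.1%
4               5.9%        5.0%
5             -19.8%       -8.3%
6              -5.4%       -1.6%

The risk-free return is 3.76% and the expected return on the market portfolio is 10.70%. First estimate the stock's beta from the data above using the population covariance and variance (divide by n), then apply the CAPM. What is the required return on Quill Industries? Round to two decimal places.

17.28%

Mean R_i = (-4.6 − 6.6 − 19.4 + 5.9 − 19.8 − 5.4) / 6 = -8.3167%
Mean R_m = (-3.4 − 3.1 − 8.1 + 5.0 − 8.3 − 1.6) / 6 = -3.2500%
Σ(R_i − R̄_i)(R_m − R̄_m) = 233.5450  ⇒  Cov = 233.5450 / 6 = 38.9242
Σ(R_m − R̄_m)² = 119.8550  ⇒  Var(R_m) = 119.8550 / 6 = 19.9758
β = Cov / Var(R_m) = 38.9242 / 19.9758 = 1.9486
MRP = 10.70% − 3.76% = 6.94%
E(R) = R_f + β × MRP = 3.76% + 1.9486 × 6.94% = 17.28%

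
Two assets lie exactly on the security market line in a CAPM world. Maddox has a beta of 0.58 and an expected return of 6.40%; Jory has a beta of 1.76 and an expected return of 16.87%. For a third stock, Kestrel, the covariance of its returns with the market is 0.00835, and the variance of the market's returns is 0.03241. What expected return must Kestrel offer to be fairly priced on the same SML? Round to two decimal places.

3.54%

MRP = (16.87% − 6.40%) / (1.76 − 0.58) = 8.8729%
R_f = 6.40% − 0.58 × 8.8729% = 1.2537%
β_Kestrel = Cov / Var(R_m) = 0.00835 / 0.03241 = 0.2576
E(R_Kestrel) = R_f + β × MRP = 1.2537% + 0.2576 × 8.8729% = 3.54%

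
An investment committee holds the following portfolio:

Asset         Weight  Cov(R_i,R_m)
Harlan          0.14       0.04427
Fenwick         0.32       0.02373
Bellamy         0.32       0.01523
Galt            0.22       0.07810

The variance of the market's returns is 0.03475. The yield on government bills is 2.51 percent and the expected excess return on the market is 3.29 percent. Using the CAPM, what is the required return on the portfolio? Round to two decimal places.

5.90%

β_Harlan = 0.04427 / 0.03475 = 1.2740
β_Fenwick = 0.02373 / 0.03475 = 0.6829
β_Bellamy = 0.01523 / 0.03475 = 0.4383
β_Galt = 0.07810 / 0.03475 = 2.2475
β_P = Σ w_i β_i = 0.14×1.2740 + 0.32×0.6829 + 0.32×0.4383 + 0.22×2.2475 = 1.0316
E(R_P) = R_f + β_P × MRP = 2.51% + 1.0316 × 3.29% = 5.90%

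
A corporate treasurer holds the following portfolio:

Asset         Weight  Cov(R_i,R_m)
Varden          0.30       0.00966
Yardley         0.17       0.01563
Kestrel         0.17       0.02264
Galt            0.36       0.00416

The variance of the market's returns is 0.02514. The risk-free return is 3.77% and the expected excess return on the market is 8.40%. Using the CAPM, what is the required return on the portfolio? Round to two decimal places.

β_Varden = 0.00966 / 0.02514 = 0.3842
β_Yardley = 0.01563 / 0.02514 = 0.6217
β_Kestrel = 0.02264 / 0.02514 = 0.9006
β_Galt = 0.00416 / 0.02514 = 0.1655
β_P = Σ w_i β_i = 0.30×0.3842 + 0.17×0.6217 + 0.17×0.9006 + 0.36×0.1655 = 0.4336
E(R_P) = R_f + β_P × MRP = 3.77% + 0.4336 × 8.40% = 7.41%

7.41%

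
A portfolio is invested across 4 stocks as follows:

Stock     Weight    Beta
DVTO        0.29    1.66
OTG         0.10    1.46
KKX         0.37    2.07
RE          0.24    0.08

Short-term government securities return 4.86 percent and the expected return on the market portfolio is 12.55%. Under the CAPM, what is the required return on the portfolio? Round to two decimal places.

β_P = Σ w_i β_i = 0.29×1.66 + 0.10×1.46 + 0.37×2.07 + 0.24×0.08 = 1.4125
MRP = 12.55% − 4.86% = 7.69%
E(R_P) = R_f + β_P × MRP = 4.86% + 1.4125 × 7.69% = 15.72%

15.72%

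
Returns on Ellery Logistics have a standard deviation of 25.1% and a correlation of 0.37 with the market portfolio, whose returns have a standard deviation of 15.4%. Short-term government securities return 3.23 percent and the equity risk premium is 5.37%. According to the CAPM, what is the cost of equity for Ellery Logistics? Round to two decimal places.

6.47%

β = ρ × σ_i / σ_m = 0.37 × 25.1% / 15.4% = 0.6031
E(R) = 3.23% + 0.6031 × 5.37% = 6.47%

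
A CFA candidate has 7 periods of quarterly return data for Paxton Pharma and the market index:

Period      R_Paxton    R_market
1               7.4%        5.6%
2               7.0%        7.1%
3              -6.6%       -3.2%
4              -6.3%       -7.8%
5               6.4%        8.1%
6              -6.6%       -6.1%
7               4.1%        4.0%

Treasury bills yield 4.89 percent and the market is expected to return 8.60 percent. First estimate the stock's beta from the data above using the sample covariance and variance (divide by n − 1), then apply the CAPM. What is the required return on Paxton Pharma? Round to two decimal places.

Mean R_i = (7.4 + 7.0 − 6.6 − 6.3 + 6.4 − 6.6 + 4.1) / 7 = 0.7714%
Mean R_m = (5.6 + 7.1 − 3.2 − 7.8 + 8.1 − 6.1 + 4.0) / 7 = 1.1000%
Σ(R_i − R̄_i)(R_m − R̄_m) = 263.9600  ⇒  Cov = 263.9600 / 6 = 43.9933
Σ(R_m − R̄_m)² = 263.2000  ⇒  Var(R_m) = 263.2000 / 6 = 43.8667
β = Cov / Var(R_m) = 43.9933 / 43.8667 = 1.0029
MRP = 8.60% − 4.89% = 3.71%
E(R) = R_f + β × MRP = 4.89% + 1.0029 × 3.71% = 8.61%

8.61%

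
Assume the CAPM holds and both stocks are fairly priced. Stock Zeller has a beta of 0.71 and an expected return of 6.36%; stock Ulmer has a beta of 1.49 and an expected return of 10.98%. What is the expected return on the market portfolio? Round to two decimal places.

8.08%

Both satisfy E(R) = R_f + β·MRP, so the slope of the SML is
MRP = (10.98% − 6.36%) / (1.49 − 0.71) = 4.62% / 0.78 = 5.9231%
R_f = E(R_Zeller) − β_Zeller·MRP = 6.36% − 0.71 × 5.9231% = 2.1546%
E(R_m) = R_f + MRP = 2.1546% + 5.9231% = 8.08%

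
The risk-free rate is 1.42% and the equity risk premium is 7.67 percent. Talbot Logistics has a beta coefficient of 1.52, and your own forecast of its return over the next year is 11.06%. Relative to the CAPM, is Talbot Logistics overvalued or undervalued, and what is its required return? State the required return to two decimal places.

Required return = R_f + β·MRP = 1.42% + 1.52 × 7.67% = 13.08%
Forecast 11.06% < required 13.08% → the stock plots below the SML → overvalued.

Overvalued; required return 13.08%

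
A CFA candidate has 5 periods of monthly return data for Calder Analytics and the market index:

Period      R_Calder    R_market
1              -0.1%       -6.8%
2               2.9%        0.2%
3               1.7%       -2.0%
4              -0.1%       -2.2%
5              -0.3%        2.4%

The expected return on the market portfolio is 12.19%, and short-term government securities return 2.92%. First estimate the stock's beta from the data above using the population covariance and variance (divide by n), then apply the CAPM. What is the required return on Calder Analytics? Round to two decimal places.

3.76%

Mean R_i = (-0.1 + 2.9 + 1.7 − 0.1 − 0.3) / 5 = 0.8200%
Mean R_m = (-6.8 + 0.2 − 2.0 − 2.2 + 2.4) / 5 = -1.6800%
Σ(R_i − R̄_i)(R_m − R̄_m) = 4.2480  ⇒  Cov = 4.2480 / 5 = 0.8496
Σ(R_m − R̄_m)² = 46.7680  ⇒  Var(R_m) = 46.7680 / 5 = 9.3536
β = Cov / Var(R_m) = 0.8496 / 9.3536 = 0.0908
MRP = 12.19% − 2.92% = 9.27%
E(R) = R_f + β × MRP = 2.92% + 0.0908 × 9.27% = 3.76%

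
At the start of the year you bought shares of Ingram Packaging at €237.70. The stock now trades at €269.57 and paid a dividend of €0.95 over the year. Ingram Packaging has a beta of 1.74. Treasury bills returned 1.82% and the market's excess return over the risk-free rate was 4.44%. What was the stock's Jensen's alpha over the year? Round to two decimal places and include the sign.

+4.26%

Realised HPR = (P1 + D1 − P0) / P0 = (269.57 + 0.95 − 237.70) / 237.70 = 32.82 / 237.70 = 13.8073%
CAPM required = R_f + β·MRP = 1.82% + 1.74 × 4.44% = 9.5456%
α = realised − required = 13.8073% − 9.5456% = +4.26%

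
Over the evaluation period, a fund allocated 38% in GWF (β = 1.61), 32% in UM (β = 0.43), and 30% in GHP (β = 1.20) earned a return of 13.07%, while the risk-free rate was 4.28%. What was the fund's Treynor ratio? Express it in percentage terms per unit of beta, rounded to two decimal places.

β_P = 0.38×1.61 + 0.32×0.43 + 0.30×1.20 = 1.1094
Treynor = (R_P − R_f) / β_P = (13.07% − 4.28%) / 1.1094 = 8.79% / 1.1094 = 7.92%

7.92%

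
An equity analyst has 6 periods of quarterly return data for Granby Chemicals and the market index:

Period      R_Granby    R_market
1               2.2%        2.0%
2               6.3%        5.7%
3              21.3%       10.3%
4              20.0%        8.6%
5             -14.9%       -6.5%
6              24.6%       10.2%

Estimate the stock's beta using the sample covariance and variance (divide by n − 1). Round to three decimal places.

2.283

Mean R_i = (2.2 + 6.3 + 21.3 + 20.0 − 14.9 + 24.6) / 6 = 9.9167%
Mean R_m = (2.0 + 5.7 + 10.3 + 8.6 − 6.5 + 10.2) / 6 = 5.0500%
Σ(R_i − R̄_i)(R_m − R̄_m) = 478.9950  ⇒  Cov = 478.9950 / 5 = 95.7990
Σ(R_m − R̄_m)² = 209.8150  ⇒  Var(R_m) = 209.8150 / 5 = 41.9630
β = Cov / Var(R_m) = 95.7990 / 41.9630 = 2.2829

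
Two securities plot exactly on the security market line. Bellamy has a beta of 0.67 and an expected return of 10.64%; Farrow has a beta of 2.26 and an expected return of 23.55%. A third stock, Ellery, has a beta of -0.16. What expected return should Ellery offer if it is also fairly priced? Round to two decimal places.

MRP (SML slope) = (23.55% − 10.64%) / (2.26 − 0.67) = 12.91% / 1.59 = 8.1195%
R_f (intercept) = 10.64% − 0.67 × 8.1195% = 5.1999%
E(R_Ellery) = R_f + β × MRP = 5.1999% + -0.16 × 8.1195% = 3.90%

3.90%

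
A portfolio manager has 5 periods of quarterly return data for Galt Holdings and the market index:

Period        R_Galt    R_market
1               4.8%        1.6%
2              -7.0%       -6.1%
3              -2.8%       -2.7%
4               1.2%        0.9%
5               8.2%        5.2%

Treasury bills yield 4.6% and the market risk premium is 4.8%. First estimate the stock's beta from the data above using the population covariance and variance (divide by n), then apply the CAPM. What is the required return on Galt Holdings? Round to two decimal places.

Mean R_i = (4.8 − 7.0 − 2.8 + 1.2 + 8.2) / 5 = 0.8800%
Mean R_m = (1.6 − 6.1 − 2.7 + 0.9 + 5.2) / 5 = -0.2200%
Σ(R_i − R̄_i)(R_m − R̄_m) = 102.6280  ⇒  Cov = 102.6280 / 5 = 20.5256
Σ(R_m − R̄_m)² = 74.6680  ⇒  Var(R_m) = 74.6680 / 5 = 14.9336
β = Cov / Var(R_m) = 20.5256 / 14.9336 = 1.3745
E(R) = R_f + β × MRP = 4.6% + 1.3745 × 4.8% = 11.20%

11.20%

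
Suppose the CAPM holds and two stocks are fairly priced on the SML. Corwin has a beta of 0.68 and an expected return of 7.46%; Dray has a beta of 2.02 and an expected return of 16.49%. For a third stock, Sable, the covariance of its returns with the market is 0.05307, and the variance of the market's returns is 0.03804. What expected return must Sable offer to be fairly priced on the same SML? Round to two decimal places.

12.28%

MRP = (16.49% − 7.46%) / (2.02 − 0.68) = 6.7388%
R_f = 7.46% − 0.68 × 6.7388% = 2.8776%
β_Sable = Cov / Var(R_m) = 0.05307 / 0.03804 = 1.3951
E(R_Sable) = R_f + β × MRP = 2.8776% + 1.3951 × 6.7388% = 12.28%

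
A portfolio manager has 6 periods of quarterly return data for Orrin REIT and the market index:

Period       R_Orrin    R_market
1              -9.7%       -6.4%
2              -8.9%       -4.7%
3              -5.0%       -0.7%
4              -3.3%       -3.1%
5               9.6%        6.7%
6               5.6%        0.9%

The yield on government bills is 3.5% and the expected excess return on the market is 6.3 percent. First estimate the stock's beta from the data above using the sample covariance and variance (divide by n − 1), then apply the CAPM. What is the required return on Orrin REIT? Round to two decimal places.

13.40%

Mean R_i = (-9.7 − 8.9 − 5.0 − 3.3 + 9.6 + 5.6) / 6 = -1.9500%
Mean R_m = (-6.4 − 4.7 − 0.7 − 3.1 + 6.7 + 0.9) / 6 = -1.2167%
Σ(R_i − R̄_i)(R_m − R̄_m) = 172.7650  ⇒  Cov = 172.7650 / 5 = 34.5530
Σ(R_m − R̄_m)² = 109.9683  ⇒  Var(R_m) = 109.9683 / 5 = 21.9937
β = Cov / Var(R_m) = 34.5530 / 21.9937 = 1.5710
E(R) = R_f + β × MRP = 3.5% + 1.5710 × 6.3% = 13.40%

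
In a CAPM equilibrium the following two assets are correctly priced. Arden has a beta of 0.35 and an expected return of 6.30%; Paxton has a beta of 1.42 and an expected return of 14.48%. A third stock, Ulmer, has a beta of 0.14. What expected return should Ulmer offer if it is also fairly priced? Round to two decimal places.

4.69%

MRP (SML slope) = (14.48% − 6.30%) / (1.42 − 0.35) = 8.18% / 1.07 = 7.6449%
R_f (intercept) = 6.30% − 0.35 × 7.6449% = 3.6243%
E(R_Ulmer) = R_f + β × MRP = 3.6243% + 0.14 × 7.6449% = 4.69%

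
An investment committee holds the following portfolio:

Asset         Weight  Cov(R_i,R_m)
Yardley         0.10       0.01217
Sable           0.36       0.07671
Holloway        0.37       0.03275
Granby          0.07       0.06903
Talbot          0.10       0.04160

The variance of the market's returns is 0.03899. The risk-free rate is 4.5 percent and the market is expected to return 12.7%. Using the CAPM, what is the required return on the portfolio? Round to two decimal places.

15.00%

β_Yardley = 0.01217 / 0.03899 = 0.3121
β_Sable = 0.07671 / 0.03899 = 1.9674
β_Holloway = 0.03275 / 0.03899 = 0.8400
β_Granby = 0.06903 / 0.03899 = 1.7705
β_Talbot = 0.04160 / 0.03899 = 1.0669
β_P = Σ w_i β_i = 0.10×0.3121 + 0.36×1.9674 + 0.37×0.8400 + 0.07×1.7705 + 0.10×1.0669 = 1.2809
MRP = 12.7% − 4.5% = 8.20%
E(R_P) = R_f + β_P × MRP = 4.5% + 1.2809 × 8.2% = 15.00%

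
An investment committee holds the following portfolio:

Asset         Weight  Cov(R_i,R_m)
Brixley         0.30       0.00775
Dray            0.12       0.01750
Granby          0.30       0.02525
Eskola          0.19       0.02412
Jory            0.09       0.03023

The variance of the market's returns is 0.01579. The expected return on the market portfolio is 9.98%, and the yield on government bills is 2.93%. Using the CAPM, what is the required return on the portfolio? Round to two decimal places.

β_Brixley = 0.00775 / 0.01579 = 0.4908
β_Dray = 0.01750 / 0.01579 = 1.1083
β_Granby = 0.02525 / 0.01579 = 1.5991
β_Eskola = 0.02412 / 0.01579 = 1.5275
β_Jory = 0.03023 / 0.01579 = 1.9145
β_P = Σ w_i β_i = 0.30×0.4908 + 0.12×1.1083 + 0.30×1.5991 + 0.19×1.5275 + 0.09×1.9145 = 1.2225
MRP = 9.98% − 2.93% = 7.05%
E(R_P) = R_f + β_P × MRP = 2.93% + 1.2225 × 7.05% = 11.55%

11.55%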